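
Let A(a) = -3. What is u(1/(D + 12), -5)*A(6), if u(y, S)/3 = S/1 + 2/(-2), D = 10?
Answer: 54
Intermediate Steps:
u(y, S) = -3 + 3*S (u(y, S) = 3*(S/1 + 2/(-2)) = 3*(S*1 + 2*(-½)) = 3*(S - 1) = 3*(-1 + S) = -3 + 3*S)
u(1/(D + 12), -5)*A(6) = (-3 + 3*(-5))*(-3) = (-3 - 15)*(-3) = -18*(-3) = 54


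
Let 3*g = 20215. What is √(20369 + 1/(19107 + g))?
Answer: √7653436993802/19384 ≈ 142.72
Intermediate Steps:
g = 20215/3 (g = (⅓)*20215 = 20215/3 ≈ 6738.3)
√(20369 + 1/(19107 + g)) = √(20369 + 1/(19107 + 20215/3)) = √(20369 + 1/(77536/3)) = √(20369 + 3/77536) = √(1579330787/77536) = √7653436993802/19384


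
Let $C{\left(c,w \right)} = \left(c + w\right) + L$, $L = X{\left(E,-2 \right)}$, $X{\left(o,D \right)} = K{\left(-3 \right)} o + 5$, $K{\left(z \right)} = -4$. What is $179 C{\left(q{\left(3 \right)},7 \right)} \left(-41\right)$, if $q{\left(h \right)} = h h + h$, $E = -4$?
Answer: $-293560$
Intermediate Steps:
$X{\left(o,D \right)} = 5 - 4 o$ ($X{\left(o,D \right)} = - 4 o + 5 = 5 - 4 o$)
$L = 21$ ($L = 5 - -16 = 5 + 16 = 21$)
$q{\left(h \right)} = h + h^{2}$ ($q{\left(h \right)} = h^{2} + h = h + h^{2}$)
$C{\left(c,w \right)} = 21 + c + w$ ($C{\left(c,w \right)} = \left(c + w\right) + 21 = 21 + c + w$)
$179 C{\left(q{\left(3 \right)},7 \right)} \left(-41\right) = 179 \left(21 + 3 \left(1 + 3\right) + 7\right) \left(-41\right) = 179 \left(21 + 3 \cdot 4 + 7\right) \left(-41\right) = 179 \left(21 + 12 + 7\right) \left(-41\right) = 179 \cdot 40 \left(-41\right) = 7160 \left(-41\right) = -293560$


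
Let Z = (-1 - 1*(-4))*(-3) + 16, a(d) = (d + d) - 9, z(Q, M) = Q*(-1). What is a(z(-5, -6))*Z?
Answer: 7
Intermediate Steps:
z(Q, M) = -Q
a(d) = -9 + 2*d (a(d) = 2*d - 9 = -9 + 2*d)
Z = 7 (Z = (-1 + 4)*(-3) + 16 = 3*(-3) + 16 = -9 + 16 = 7)
a(z(-5, -6))*Z = (-9 + 2*(-1*(-5)))*7 = (-9 + 2*5)*7 = (-9 + 10)*7 = 1*7 = 7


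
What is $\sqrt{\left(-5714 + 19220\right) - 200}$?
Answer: $\sqrt{13306} \approx 115.35$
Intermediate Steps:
$\sqrt{\left(-5714 + 19220\right) - 200} = \sqrt{13506 - 200} = \sqrt{13306}$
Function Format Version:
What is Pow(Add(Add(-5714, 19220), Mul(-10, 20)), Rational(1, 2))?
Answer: Pow(13306, Rational(1, 2)) ≈ 115.35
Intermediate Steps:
Pow(Add(Add(-5714, 19220), Mul(-10, 20)), Rational(1, 2)) = Pow(Add(13506, -200), Rational(1, 2)) = Pow(13306, Rational(1, 2))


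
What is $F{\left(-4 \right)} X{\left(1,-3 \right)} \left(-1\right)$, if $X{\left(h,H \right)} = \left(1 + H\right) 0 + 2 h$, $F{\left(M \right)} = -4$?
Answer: $8$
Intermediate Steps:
$X{\left(h,H \right)} = 2 h$ ($X{\left(h,H \right)} = 0 + 2 h = 2 h$)
$F{\left(-4 \right)} X{\left(1,-3 \right)} \left(-1\right) = - 4 \cdot 2 \cdot 1 \left(-1\right) = \left(-4\right) 2 \left(-1\right) = \left(-8\right) \left(-1\right) = 8$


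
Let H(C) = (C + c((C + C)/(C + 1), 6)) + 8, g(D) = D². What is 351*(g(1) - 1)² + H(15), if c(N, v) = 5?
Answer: 28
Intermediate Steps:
H(C) = 13 + C (H(C) = (C + 5) + 8 = (5 + C) + 8 = 13 + C)
351*(g(1) - 1)² + H(15) = 351*(1² - 1)² + (13 + 15) = 351*(1 - 1)² + 28 = 351*0² + 28 = 351*0 + 28 = 0 + 28 = 28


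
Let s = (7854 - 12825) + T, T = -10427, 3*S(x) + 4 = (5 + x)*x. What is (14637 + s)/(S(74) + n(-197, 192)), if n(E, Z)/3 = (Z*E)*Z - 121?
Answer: 2283/65355119 ≈ 3.4932e-5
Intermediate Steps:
S(x) = -4/3 + x*(5 + x)/3 (S(x) = -4/3 + ((5 + x)*x)/3 = -4/3 + (x*(5 + x))/3 = -4/3 + x*(5 + x)/3)
n(E, Z) = -363 + 3*E*Z² (n(E, Z) = 3*((Z*E)*Z - 121) = 3*((E*Z)*Z - 121) = 3*(E*Z² - 121) = 3*(-121 + E*Z²) = -363 + 3*E*Z²)
s = -15398 (s = (7854 - 12825) - 10427 = -4971 - 10427 = -15398)
(14637 + s)/(S(74) + n(-197, 192)) = (14637 - 15398)/((-4/3 + (⅓)*74² + (5/3)*74) + (-363 + 3*(-197)*192²)) = -761/((-4/3 + (⅓)*5476 + 370/3) + (-363 + 3*(-197)*36864)) = -761/((-4/3 + 5476/3 + 370/3) + (-363 - 21786624)) = -761/(5842/3 - 21786987) = -761/(-65355119/3) = -761*(-3/65355119) = 2283/65355119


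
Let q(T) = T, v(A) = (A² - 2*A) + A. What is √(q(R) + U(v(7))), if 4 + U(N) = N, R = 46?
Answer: 2*√21 ≈ 9.1651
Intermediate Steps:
v(A) = A² - A
U(N) = -4 + N
√(q(R) + U(v(7))) = √(46 + (-4 + 7*(-1 + 7))) = √(46 + (-4 + 7*6)) = √(46 + (-4 + 42)) = √(46 + 38) = √84 = 2*√21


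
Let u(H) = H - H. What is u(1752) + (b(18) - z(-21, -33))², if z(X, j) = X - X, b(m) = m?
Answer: 324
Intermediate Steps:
z(X, j) = 0
u(H) = 0
u(1752) + (b(18) - z(-21, -33))² = 0 + (18 - 1*0)² = 0 + (18 + 0)² = 0 + 18² = 0 + 324 = 324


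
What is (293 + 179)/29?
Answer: 472/29 ≈ 16.276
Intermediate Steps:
(293 + 179)/29 = 472*(1/29) = 472/29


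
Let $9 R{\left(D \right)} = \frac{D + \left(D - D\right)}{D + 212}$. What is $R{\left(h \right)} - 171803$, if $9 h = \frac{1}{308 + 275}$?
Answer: $- \frac{1719968796854}{10011285} \approx -1.718 \cdot 10^{5}$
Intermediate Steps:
$h = \frac{1}{5247}$ ($h = \frac{1}{9 \left(308 + 275\right)} = \frac{1}{9 \cdot 583} = \frac{1}{9} \cdot \frac{1}{583} = \frac{1}{5247} \approx 0.00019059$)
$R{\left(D \right)} = \frac{D}{9 \left(212 + D\right)}$ ($R{\left(D \right)} = \frac{\left(D + \left(D - D\right)\right) \frac{1}{D + 212}}{9} = \frac{\left(D + 0\right) \frac{1}{212 + D}}{9} = \frac{D \frac{1}{212 + D}}{9} = \frac{D}{9 \left(212 + D\right)}$)
$R{\left(h \right)} - 171803 = \frac{1}{9} \cdot \frac{1}{5247} \frac{1}{212 + \frac{1}{5247}} - 171803 = \frac{1}{9} \cdot \frac{1}{5247} \frac{1}{\frac{1112365}{5247}} - 171803 = \frac{1}{9} \cdot \frac{1}{5247} \cdot \frac{5247}{1112365} - 171803 = \frac{1}{10011285} - 171803 = - \frac{1719968796854}{10011285}$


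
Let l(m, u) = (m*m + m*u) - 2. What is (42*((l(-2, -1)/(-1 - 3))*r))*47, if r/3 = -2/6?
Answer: 1974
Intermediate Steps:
l(m, u) = -2 + m**2 + m*u (l(m, u) = (m**2 + m*u) - 2 = -2 + m**2 + m*u)
r = -1 (r = 3*(-2/6) = 3*(-2*1/6) = 3*(-1/3) = -1)
(42*((l(-2, -1)/(-1 - 3))*r))*47 = (42*(((-2 + (-2)**2 - 2*(-1))/(-1 - 3))*(-1)))*47 = (42*(((-2 + 4 + 2)/(-4))*(-1)))*47 = (42*(-1/4*4*(-1)))*47 = (42*(-1*(-1)))*47 = (42*1)*47 = 42*47 = 1974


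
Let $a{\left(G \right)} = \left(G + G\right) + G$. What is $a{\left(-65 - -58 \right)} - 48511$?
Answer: $-48532$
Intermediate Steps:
$a{\left(G \right)} = 3 G$ ($a{\left(G \right)} = 2 G + G = 3 G$)
$a{\left(-65 - -58 \right)} - 48511 = 3 \left(-65 - -58\right) - 48511 = 3 \left(-65 + 58\right) - 48511 = 3 \left(-7\right) - 48511 = -21 - 48511 = -48532$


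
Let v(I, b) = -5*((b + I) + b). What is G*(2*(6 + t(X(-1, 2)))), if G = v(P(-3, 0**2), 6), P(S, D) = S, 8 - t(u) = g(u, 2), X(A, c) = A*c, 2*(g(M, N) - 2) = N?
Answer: -990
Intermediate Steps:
g(M, N) = 2 + N/2
t(u) = 5 (t(u) = 8 - (2 + (1/2)*2) = 8 - (2 + 1) = 8 - 1*3 = 8 - 3 = 5)
v(I, b) = -10*b - 5*I (v(I, b) = -5*((I + b) + b) = -5*(I + 2*b) = -10*b - 5*I)
G = -45 (G = -10*6 - 5*(-3) = -60 + 15 = -45)
G*(2*(6 + t(X(-1, 2)))) = -90*(6 + 5) = -90*11 = -45*22 = -990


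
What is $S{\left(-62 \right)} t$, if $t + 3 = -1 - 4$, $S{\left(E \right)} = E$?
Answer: $496$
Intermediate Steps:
$t = -8$ ($t = -3 - 5 = -8$)
$S{\left(-62 \right)} t = \left(-62\right) \left(-8\right) = 496$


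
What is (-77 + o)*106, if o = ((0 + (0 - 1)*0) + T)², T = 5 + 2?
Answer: -2968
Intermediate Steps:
T = 7
o = 49 (o = ((0 + (0 - 1)*0) + 7)² = ((0 - 1*0) + 7)² = ((0 + 0) + 7)² = (0 + 7)² = 7² = 49)
(-77 + o)*106 = (-77 + 49)*106 = -28*106 = -2968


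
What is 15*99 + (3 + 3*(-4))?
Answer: 1476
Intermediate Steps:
15*99 + (3 + 3*(-4)) = 1485 + (3 - 12) = 1485 - 9 = 1476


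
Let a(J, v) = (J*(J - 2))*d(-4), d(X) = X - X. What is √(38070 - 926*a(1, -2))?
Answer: 9*√470 ≈ 195.12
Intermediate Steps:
d(X) = 0
a(J, v) = 0 (a(J, v) = (J*(J - 2))*0 = (J*(-2 + J))*0 = 0)
√(38070 - 926*a(1, -2)) = √(38070 - 926*0) = √(38070 + 0) = √38070 = 9*√470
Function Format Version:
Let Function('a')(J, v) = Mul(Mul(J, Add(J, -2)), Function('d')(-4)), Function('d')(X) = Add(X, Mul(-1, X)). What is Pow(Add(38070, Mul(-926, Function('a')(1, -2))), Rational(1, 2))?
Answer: Mul(9, Pow(470, Rational(1, 2))) ≈ 195.12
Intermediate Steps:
Function('d')(X) = 0
Function('a')(J, v) = 0 (Function('a')(J, v) = Mul(Mul(J, Add(J, -2)), 0) = Mul(Mul(J, Add(-2, J)), 0) = 0)
Pow(Add(38070, Mul(-926, Function('a')(1, -2))), Rational(1, 2)) = Pow(Add(38070, Mul(-926, 0)), Rational(1, 2)) = Pow(Add(38070, 0), Rational(1, 2)) = Pow(38070, Rational(1, 2)) = Mul(9, Pow(470, Rational(1, 2)))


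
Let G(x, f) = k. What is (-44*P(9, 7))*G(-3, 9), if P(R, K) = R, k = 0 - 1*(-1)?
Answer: -396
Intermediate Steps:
k = 1 (k = 0 + 1 = 1)
G(x, f) = 1
(-44*P(9, 7))*G(-3, 9) = -44*9*1 = -396*1 = -396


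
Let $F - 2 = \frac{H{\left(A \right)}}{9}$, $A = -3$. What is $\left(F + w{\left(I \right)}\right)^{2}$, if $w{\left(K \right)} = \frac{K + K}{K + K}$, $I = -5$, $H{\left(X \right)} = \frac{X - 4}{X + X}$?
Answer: $\frac{28561}{2916} \approx 9.7946$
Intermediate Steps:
$H{\left(X \right)} = \frac{-4 + X}{2 X}$
$F = \frac{115}{54}$ ($F = 2 + \frac{\frac{1}{2} \frac{1}{-3} \left(-4 - 3\right)}{9} = 2 + \frac{1}{2} \left(- \frac{1}{3}\right) \left(-7\right) \frac{1}{9} = 2 + \frac{7}{6} \cdot \frac{1}{9} = 2 + \frac{7}{54} = \frac{115}{54} \approx 2.1296$)
$w{\left(K \right)} = 1$ ($w{\left(K \right)} = \frac{2 K}{2 K} = 2 K \frac{1}{2 K} = 1$)
$\left(F + w{\left(I \right)}\right)^{2} = \left(\frac{115}{54} + 1\right)^{2} = \left(\frac{169}{54}\right)^{2} = \frac{28561}{2916}$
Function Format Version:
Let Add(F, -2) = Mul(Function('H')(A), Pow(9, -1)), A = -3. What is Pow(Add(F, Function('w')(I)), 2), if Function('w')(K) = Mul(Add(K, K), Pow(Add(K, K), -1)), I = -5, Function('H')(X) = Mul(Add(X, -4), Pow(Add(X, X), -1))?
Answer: Rational(28561, 2916) ≈ 9.7946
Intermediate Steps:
Function('H')(X) = Mul(Rational(1, 2), Pow(X, -1), Add(-4, X)) (Function('H')(X) = Mul(Add(-4, X), Pow(Mul(2, X), -1)) = Mul(Add(-4, X), Mul(Rational(1, 2), Pow(X, -1))) = Mul(Rational(1, 2), Pow(X, -1), Add(-4, X)))
F = Rational(115, 54) (F = Add(2, Mul(Mul(Rational(1, 2), Pow(-3, -1), Add(-4, -3)), Pow(9, -1))) = Add(2, Mul(Mul(Rational(1, 2), Rational(-1, 3), -7), Rational(1, 9))) = Add(2, Mul(Rational(7, 6), Rational(1, 9))) = Add(2, Rational(7, 54)) = Rational(115, 54) ≈ 2.1296)
Function('w')(K) = 1 (Function('w')(K) = Mul(Mul(2, K), Pow(Mul(2, K), -1)) = Mul(Mul(2, K), Mul(Rational(1, 2), Pow(K, -1))) = 1)
Pow(Add(F, Function('w')(I)), 2) = Pow(Add(Rational(115, 54), 1), 2) = Pow(Rational(169, 54), 2) = Rational(28561, 2916)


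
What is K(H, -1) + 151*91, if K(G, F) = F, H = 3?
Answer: 13740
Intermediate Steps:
K(H, -1) + 151*91 = -1 + 151*91 = -1 + 13741 = 13740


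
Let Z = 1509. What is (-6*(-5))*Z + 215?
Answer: 45485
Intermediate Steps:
(-6*(-5))*Z + 215 = -6*(-5)*1509 + 215 = 30*1509 + 215 = 45270 + 215 = 45485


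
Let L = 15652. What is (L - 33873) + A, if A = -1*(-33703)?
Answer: 15482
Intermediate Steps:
A = 33703
(L - 33873) + A = (15652 - 33873) + 33703 = -18221 + 33703 = 15482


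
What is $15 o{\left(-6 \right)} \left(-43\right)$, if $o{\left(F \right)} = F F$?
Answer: $-23220$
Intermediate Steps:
$o{\left(F \right)} = F^{2}$
$15 o{\left(-6 \right)} \left(-43\right) = 15 \left(-6\right)^{2} \left(-43\right) = 15 \cdot 36 \left(-43\right) = 540 \left(-43\right) = -23220$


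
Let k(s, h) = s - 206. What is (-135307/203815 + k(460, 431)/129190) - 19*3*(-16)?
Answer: 2399631564088/2633085985 ≈ 911.34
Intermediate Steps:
k(s, h) = -206 + s
(-135307/203815 + k(460, 431)/129190) - 19*3*(-16) = (-135307/203815 + (-206 + 460)/129190) - 19*3*(-16) = (-135307*1/203815 + 254*(1/129190)) - 57*(-16) = (-135307/203815 + 127/64595) + 912 = -1742854232/2633085985 + 912 = 2399631564088/2633085985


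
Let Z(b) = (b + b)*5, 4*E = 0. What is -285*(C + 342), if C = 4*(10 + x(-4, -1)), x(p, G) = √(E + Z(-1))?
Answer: -108870 - 1140*I*√10 ≈ -1.0887e+5 - 3605.0*I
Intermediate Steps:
E = 0 (E = (¼)*0 = 0)
Z(b) = 10*b (Z(b) = (2*b)*5 = 10*b)
x(p, G) = I*√10 (x(p, G) = √(0 + 10*(-1)) = √(0 - 10) = √(-10) = I*√10)
C = 40 + 4*I*√10 (C = 4*(10 + I*√10) = 40 + 4*I*√10 ≈ 40.0 + 12.649*I)
-285*(C + 342) = -285*((40 + 4*I*√10) + 342) = -285*(382 + 4*I*√10) = -108870 - 1140*I*√10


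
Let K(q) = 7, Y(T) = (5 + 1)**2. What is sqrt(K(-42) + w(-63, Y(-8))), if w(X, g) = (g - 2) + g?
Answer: sqrt(77) ≈ 8.7750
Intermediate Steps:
Y(T) = 36 (Y(T) = 6**2 = 36)
w(X, g) = -2 + 2*g (w(X, g) = (-2 + g) + g = -2 + 2*g)
sqrt(K(-42) + w(-63, Y(-8))) = sqrt(7 + (-2 + 2*36)) = sqrt(7 + (-2 + 72)) = sqrt(7 + 70) = sqrt(77)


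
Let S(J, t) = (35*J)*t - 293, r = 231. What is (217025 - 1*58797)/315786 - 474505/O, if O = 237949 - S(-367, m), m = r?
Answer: 19852658317/56235118249 ≈ 0.35303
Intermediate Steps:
m = 231
S(J, t) = -293 + 35*J*t (S(J, t) = 35*J*t - 293 = -293 + 35*J*t)
O = 3205437 (O = 237949 - (-293 + 35*(-367)*231) = 237949 - (-293 - 2967195) = 237949 - 1*(-2967488) = 237949 + 2967488 = 3205437)
(217025 - 1*58797)/315786 - 474505/O = (217025 - 1*58797)/315786 - 474505/3205437 = (217025 - 58797)*(1/315786) - 474505*1/3205437 = 158228*(1/315786) - 474505/3205437 = 79114/157893 - 474505/3205437 = 19852658317/56235118249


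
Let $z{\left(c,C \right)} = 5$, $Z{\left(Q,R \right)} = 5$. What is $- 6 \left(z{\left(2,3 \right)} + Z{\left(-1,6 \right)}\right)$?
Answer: $-60$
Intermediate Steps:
$- 6 \left(z{\left(2,3 \right)} + Z{\left(-1,6 \right)}\right) = - 6 \left(5 + 5\right) = \left(-6\right) 10 = -60$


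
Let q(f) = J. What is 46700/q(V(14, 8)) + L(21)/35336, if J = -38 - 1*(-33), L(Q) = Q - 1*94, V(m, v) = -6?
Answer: -330038313/35336 ≈ -9340.0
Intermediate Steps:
L(Q) = -94 + Q (L(Q) = Q - 94 = -94 + Q)
J = -5 (J = -38 + 33 = -5)
q(f) = -5
46700/q(V(14, 8)) + L(21)/35336 = 46700/(-5) + (-94 + 21)/35336 = 46700*(-⅕) - 73*1/35336 = -9340 - 73/35336 = -330038313/35336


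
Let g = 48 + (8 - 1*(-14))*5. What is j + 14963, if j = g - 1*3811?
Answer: 11310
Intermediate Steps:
g = 158 (g = 48 + (8 + 14)*5 = 48 + 22*5 = 48 + 110 = 158)
j = -3653 (j = 158 - 1*3811 = 158 - 3811 = -3653)
j + 14963 = -3653 + 14963 = 11310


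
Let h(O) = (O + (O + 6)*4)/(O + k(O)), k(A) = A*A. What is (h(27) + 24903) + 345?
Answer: 6362549/252 ≈ 25248.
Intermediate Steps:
k(A) = A**2
h(O) = (24 + 5*O)/(O + O**2) (h(O) = (O + (O + 6)*4)/(O + O**2) = (O + (6 + O)*4)/(O + O**2) = (O + (24 + 4*O))/(O + O**2) = (24 + 5*O)/(O + O**2))
(h(27) + 24903) + 345 = ((24 + 5*27)/(27*(1 + 27)) + 24903) + 345 = ((1/27)*(24 + 135)/28 + 24903) + 345 = ((1/27)*(1/28)*159 + 24903) + 345 = (53/252 + 24903) + 345 = 6275609/252 + 345 = 6362549/252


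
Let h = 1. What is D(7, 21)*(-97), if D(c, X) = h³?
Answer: -97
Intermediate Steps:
D(c, X) = 1 (D(c, X) = 1³ = 1)
D(7, 21)*(-97) = 1*(-97) = -97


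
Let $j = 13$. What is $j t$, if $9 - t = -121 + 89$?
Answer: $533$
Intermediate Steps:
$t = 41$ ($t = 9 - \left(-121 + 89\right) = 9 - -32 = 9 + 32 = 41$)
$j t = 13 \cdot 41 = 533$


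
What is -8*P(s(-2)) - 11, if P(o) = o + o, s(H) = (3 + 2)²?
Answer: -411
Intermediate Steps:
s(H) = 25 (s(H) = 5² = 25)
P(o) = 2*o
-8*P(s(-2)) - 11 = -16*25 - 11 = -8*50 - 11 = -400 - 11 = -411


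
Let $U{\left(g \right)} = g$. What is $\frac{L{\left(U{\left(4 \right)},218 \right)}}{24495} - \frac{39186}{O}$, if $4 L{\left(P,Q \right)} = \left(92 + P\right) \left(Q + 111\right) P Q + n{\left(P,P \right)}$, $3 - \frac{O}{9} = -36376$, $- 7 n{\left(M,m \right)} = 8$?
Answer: $\frac{250374103624}{891103605} \approx 280.97$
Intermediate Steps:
$n{\left(M,m \right)} = - \frac{8}{7}$ ($n{\left(M,m \right)} = \left(- \frac{1}{7}\right) 8 = - \frac{8}{7}$)
$O = 327411$ ($O = 27 - -327384 = 27 + 327384 = 327411$)
$L{\left(P,Q \right)} = - \frac{2}{7} + \frac{P Q \left(92 + P\right) \left(111 + Q\right)}{4}$ ($L{\left(P,Q \right)} = \frac{\left(92 + P\right) \left(Q + 111\right) P Q - \frac{8}{7}}{4} = \frac{\left(92 + P\right) \left(111 + Q\right) P Q - \frac{8}{7}}{4} = \frac{P \left(92 + P\right) \left(111 + Q\right) Q - \frac{8}{7}}{4} = \frac{P Q \left(92 + P\right) \left(111 + Q\right) - \frac{8}{7}}{4} = \frac{- \frac{8}{7} + P Q \left(92 + P\right) \left(111 + Q\right)}{4} = - \frac{2}{7} + \frac{P Q \left(92 + P\right) \left(111 + Q\right)}{4}$)
$\frac{L{\left(U{\left(4 \right)},218 \right)}}{24495} - \frac{39186}{O} = \frac{- \frac{2}{7} + 23 \cdot 4 \cdot 218^{2} + 2553 \cdot 4 \cdot 218 + \frac{4^{2} \cdot 218^{2}}{4} + \frac{111}{4} \cdot 218 \cdot 4^{2}}{24495} - \frac{39186}{327411} = \left(- \frac{2}{7} + 23 \cdot 4 \cdot 47524 + 2226216 + \frac{1}{4} \cdot 16 \cdot 47524 + \frac{111}{4} \cdot 218 \cdot 16\right) \frac{1}{24495} - \frac{622}{5197} = \left(- \frac{2}{7} + 4372208 + 2226216 + 190096 + 96792\right) \frac{1}{24495} - \frac{622}{5197} = \frac{48197182}{7} \cdot \frac{1}{24495} - \frac{622}{5197} = \frac{48197182}{171465} - \frac{622}{5197} = \frac{250374103624}{891103605}$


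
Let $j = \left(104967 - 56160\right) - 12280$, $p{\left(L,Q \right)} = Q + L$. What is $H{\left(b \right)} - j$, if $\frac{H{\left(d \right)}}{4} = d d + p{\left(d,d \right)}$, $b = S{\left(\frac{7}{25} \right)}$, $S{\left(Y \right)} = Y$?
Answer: $- \frac{22827779}{625} \approx -36524.0$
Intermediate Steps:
$p{\left(L,Q \right)} = L + Q$
$b = \frac{7}{25} \approx 0.28$
$H{\left(d \right)} = 4 d^{2} + 8 d$ ($H{\left(d \right)} = 4 \left(d d + \left(d + d\right)\right) = 4 \left(d^{2} + 2 d\right) = 4 d^{2} + 8 d$)
$j = 36527$ ($j = 48807 - 12280 = 36527$)
$H{\left(b \right)} - j = 4 \cdot \frac{7}{25} \left(2 + \frac{7}{25}\right) - 36527 = 4 \cdot \frac{7}{25} \cdot \frac{57}{25} - 36527 = \frac{1596}{625} - 36527 = - \frac{22827779}{625}$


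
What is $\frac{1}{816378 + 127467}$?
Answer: $\frac{1}{943845} \approx 1.0595 \cdot 10^{-6}$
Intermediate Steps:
$\frac{1}{816378 + 127467} = \frac{1}{943845}$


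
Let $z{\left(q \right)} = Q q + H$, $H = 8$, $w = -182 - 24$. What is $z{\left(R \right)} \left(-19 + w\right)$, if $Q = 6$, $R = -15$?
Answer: $18450$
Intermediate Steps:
$w = -206$
$z{\left(q \right)} = 8 + 6 q$ ($z{\left(q \right)} = 6 q + 8 = 8 + 6 q$)
$z{\left(R \right)} \left(-19 + w\right) = \left(8 + 6 \left(-15\right)\right) \left(-19 - 206\right) = \left(8 - 90\right) \left(-225\right) = \left(-82\right) \left(-225\right) = 18450$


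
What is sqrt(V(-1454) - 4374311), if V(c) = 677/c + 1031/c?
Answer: I*sqrt(2311950839377)/727 ≈ 2091.5*I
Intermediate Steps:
V(c) = 1708/c
sqrt(V(-1454) - 4374311) = sqrt(1708/(-1454) - 4374311) = sqrt(1708*(-1/1454) - 4374311) = sqrt(-854/727 - 4374311) = sqrt(-3180124951/727) = I*sqrt(2311950839377)/727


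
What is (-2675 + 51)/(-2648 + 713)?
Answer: 2624/1935 ≈ 1.3561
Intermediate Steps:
(-2675 + 51)/(-2648 + 713) = -2624/(-1935) = -2624*(-1/1935) = 2624/1935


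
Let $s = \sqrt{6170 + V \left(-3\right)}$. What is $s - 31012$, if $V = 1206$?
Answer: $-31012 + 2 \sqrt{638} \approx -30961.0$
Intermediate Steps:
$s = 2 \sqrt{638}$ ($s = \sqrt{6170 + 1206 \left(-3\right)} = \sqrt{6170 - 3618} = \sqrt{2552} = 2 \sqrt{638} \approx 50.517$)
$s - 31012 = 2 \sqrt{638} - 31012 = -31012 + 2 \sqrt{638}$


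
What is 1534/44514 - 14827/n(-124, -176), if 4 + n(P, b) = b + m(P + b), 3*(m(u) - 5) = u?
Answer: 330215464/6120675 ≈ 53.951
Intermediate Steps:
m(u) = 5 + u/3
n(P, b) = 1 + P/3 + 4*b/3 (n(P, b) = -4 + (b + (5 + (P + b)/3)) = -4 + (b + (5 + (P/3 + b/3))) = -4 + (b + (5 + P/3 + b/3)) = -4 + (5 + P/3 + 4*b/3) = 1 + P/3 + 4*b/3)
1534/44514 - 14827/n(-124, -176) = 1534/44514 - 14827/(1 + (⅓)*(-124) + (4/3)*(-176)) = 1534*(1/44514) - 14827/(1 - 124/3 - 704/3) = 767/22257 - 14827/(-275) = 767/22257 - 14827*(-1/275) = 767/22257 + 14827/275 = 330215464/6120675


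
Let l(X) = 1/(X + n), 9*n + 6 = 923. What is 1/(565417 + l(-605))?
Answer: 4528/2560208167 ≈ 1.7686e-6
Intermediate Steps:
n = 917/9 (n = -⅔ + (⅑)*923 = -⅔ + 923/9 = 917/9 ≈ 101.89)
l(X) = 1/(917/9 + X) (l(X) = 1/(X + 917/9) = 1/(917/9 + X))
1/(565417 + l(-605)) = 1/(565417 + 9/(917 + 9*(-605))) = 1/(565417 + 9/(917 - 5445)) = 1/(565417 + 9/(-4528)) = 1/(565417 + 9*(-1/4528)) = 1/(565417 - 9/4528) = 1/(2560208167/4528) = 4528/2560208167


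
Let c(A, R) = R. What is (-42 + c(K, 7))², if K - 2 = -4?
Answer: 1225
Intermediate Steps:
K = -2 (K = 2 - 4 = -2)
(-42 + c(K, 7))² = (-42 + 7)² = (-35)² = 1225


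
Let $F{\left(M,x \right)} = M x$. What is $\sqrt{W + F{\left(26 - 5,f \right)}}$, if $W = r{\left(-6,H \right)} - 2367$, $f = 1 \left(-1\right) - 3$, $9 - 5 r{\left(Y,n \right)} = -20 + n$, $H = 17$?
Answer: $\frac{i \sqrt{61215}}{5} \approx 49.483 i$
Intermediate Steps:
$r{\left(Y,n \right)} = \frac{29}{5} - \frac{n}{5}$ ($r{\left(Y,n \right)} = \frac{9}{5} - \frac{-20 + n}{5} = \frac{9}{5} - \left(-4 + \frac{n}{5}\right) = \frac{29}{5} - \frac{n}{5}$)
$f = -4$ ($f = -1 - 3 = -4$)
$W = - \frac{11823}{5}$ ($W = \left(\frac{29}{5} - \frac{17}{5}\right) - 2367 = \frac{12}{5} - 2367 = - \frac{11823}{5} \approx -2364.6$)
$\sqrt{W + F{\left(26 - 5,f \right)}} = \sqrt{- \frac{11823}{5} + \left(26 - 5\right) \left(-4\right)} = \sqrt{- \frac{11823}{5} + 21 \left(-4\right)} = \sqrt{- \frac{11823}{5} - 84} = \sqrt{- \frac{12243}{5}} = \frac{i \sqrt{61215}}{5}$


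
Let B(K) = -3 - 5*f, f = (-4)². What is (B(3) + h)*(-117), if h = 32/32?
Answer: 9594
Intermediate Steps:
f = 16
h = 1 (h = 32*(1/32) = 1)
B(K) = -83 (B(K) = -3 - 5*16 = -3 - 80 = -83)
(B(3) + h)*(-117) = (-83 + 1)*(-117) = -82*(-117) = 9594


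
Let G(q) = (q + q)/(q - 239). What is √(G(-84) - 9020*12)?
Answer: 2*I*√2823129174/323 ≈ 329.0*I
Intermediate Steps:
G(q) = 2*q/(-239 + q) (G(q) = (2*q)/(-239 + q) = 2*q/(-239 + q))
√(G(-84) - 9020*12) = √(2*(-84)/(-239 - 84) - 9020*12) = √(2*(-84)/(-323) - 108240) = √(2*(-84)*(-1/323) - 108240) = √(168/323 - 108240) = √(-34961352/323) = 2*I*√2823129174/323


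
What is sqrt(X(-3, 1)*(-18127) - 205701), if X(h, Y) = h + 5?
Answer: I*sqrt(241955) ≈ 491.89*I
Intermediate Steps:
X(h, Y) = 5 + h
sqrt(X(-3, 1)*(-18127) - 205701) = sqrt((5 - 3)*(-18127) - 205701) = sqrt(2*(-18127) - 205701) = sqrt(-36254 - 205701) = sqrt(-241955) = I*sqrt(241955)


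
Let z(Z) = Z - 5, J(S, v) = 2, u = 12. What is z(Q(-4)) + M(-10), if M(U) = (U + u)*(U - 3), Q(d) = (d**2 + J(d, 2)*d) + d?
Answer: -27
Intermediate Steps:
Q(d) = d**2 + 3*d (Q(d) = (d**2 + 2*d) + d = d**2 + 3*d)
z(Z) = -5 + Z
M(U) = (-3 + U)*(12 + U) (M(U) = (U + 12)*(U - 3) = (12 + U)*(-3 + U) = (-3 + U)*(12 + U))
z(Q(-4)) + M(-10) = (-5 - 4*(3 - 4)) + (-36 + (-10)**2 + 9*(-10)) = (-5 - 4*(-1)) + (-36 + 100 - 90) = (-5 + 4) - 26 = -1 - 26 = -27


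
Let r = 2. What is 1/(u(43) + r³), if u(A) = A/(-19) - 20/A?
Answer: 817/4307 ≈ 0.18969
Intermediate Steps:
u(A) = -20/A - A/19 (u(A) = A*(-1/19) - 20/A = -A/19 - 20/A = -20/A - A/19)
1/(u(43) + r³) = 1/((-20/43 - 1/19*43) + 2³) = 1/((-20*1/43 - 43/19) + 8) = 1/((-20/43 - 43/19) + 8) = 1/(-2229/817 + 8) = 1/(4307/817) = 817/4307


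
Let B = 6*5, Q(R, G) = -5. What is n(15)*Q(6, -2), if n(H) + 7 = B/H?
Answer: 25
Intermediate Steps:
B = 30
n(H) = -7 + 30/H
n(15)*Q(6, -2) = (-7 + 30/15)*(-5) = (-7 + 30*(1/15))*(-5) = (-7 + 2)*(-5) = -5*(-5) = 25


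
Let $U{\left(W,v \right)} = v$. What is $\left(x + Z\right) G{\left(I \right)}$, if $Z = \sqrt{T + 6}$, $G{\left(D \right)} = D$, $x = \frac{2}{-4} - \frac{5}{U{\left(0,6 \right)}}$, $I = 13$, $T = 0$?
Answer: $- \frac{52}{3} + 13 \sqrt{6} \approx 14.51$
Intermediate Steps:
$x = - \frac{4}{3}$ ($x = \frac{2}{-4} - \frac{5}{6} = 2 \left(- \frac{1}{4}\right) - \frac{5}{6} = - \frac{1}{2} - \frac{5}{6} = - \frac{4}{3} \approx -1.3333$)
$Z = \sqrt{6}$ ($Z = \sqrt{0 + 6} = \sqrt{6} \approx 2.4495$)
$\left(x + Z\right) G{\left(I \right)} = \left(- \frac{4}{3} + \sqrt{6}\right) 13 = - \frac{52}{3} + 13 \sqrt{6}$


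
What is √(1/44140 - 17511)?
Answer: I*√8529343672865/22070 ≈ 132.33*I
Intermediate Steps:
√(1/44140 - 17511) = √(-772935539/44140) = I*√8529343672865/22070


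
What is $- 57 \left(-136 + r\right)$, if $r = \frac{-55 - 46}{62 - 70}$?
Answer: $\frac{56259}{8} \approx 7032.4$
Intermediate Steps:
$r = \frac{101}{8}$ ($r = - \frac{101}{-8} = \left(-101\right) \left(- \frac{1}{8}\right) = \frac{101}{8} \approx 12.625$)
$- 57 \left(-136 + r\right) = - 57 \left(-136 + \frac{101}{8}\right) = \left(-57\right) \left(- \frac{987}{8}\right) = \frac{56259}{8}$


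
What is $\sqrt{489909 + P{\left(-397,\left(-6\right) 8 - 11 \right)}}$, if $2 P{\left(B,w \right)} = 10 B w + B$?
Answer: $\frac{\sqrt{2427302}}{2} \approx 778.99$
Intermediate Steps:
$P{\left(B,w \right)} = \frac{B}{2} + 5 B w$ ($P{\left(B,w \right)} = \frac{10 B w + B}{2} = \frac{B + 10 B w}{2} = \frac{B}{2} + 5 B w$)
$\sqrt{489909 + P{\left(-397,\left(-6\right) 8 - 11 \right)}} = \sqrt{489909 + \frac{1}{2} \left(-397\right) \left(1 + 10 \left(\left(-6\right) 8 - 11\right)\right)} = \sqrt{489909 + \frac{1}{2} \left(-397\right) \left(1 + 10 \left(-48 - 11\right)\right)} = \sqrt{489909 + \frac{1}{2} \left(-397\right) \left(1 + 10 \left(-59\right)\right)} = \sqrt{489909 + \frac{1}{2} \left(-397\right) \left(1 - 590\right)} = \sqrt{489909 + \frac{1}{2} \left(-397\right) \left(-589\right)} = \sqrt{489909 + \frac{233833}{2}} = \sqrt{\frac{1213651}{2}} = \frac{\sqrt{2427302}}{2}$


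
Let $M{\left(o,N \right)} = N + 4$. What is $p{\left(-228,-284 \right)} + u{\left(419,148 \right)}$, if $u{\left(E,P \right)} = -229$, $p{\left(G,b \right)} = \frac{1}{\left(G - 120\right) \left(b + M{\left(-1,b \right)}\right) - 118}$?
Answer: $- \frac{44919265}{196154} \approx -229.0$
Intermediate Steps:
$M{\left(o,N \right)} = 4 + N$
$p{\left(G,b \right)} = \frac{1}{-118 + \left(-120 + G\right) \left(4 + 2 b\right)}$ ($p{\left(G,b \right)} = \frac{1}{\left(G - 120\right) \left(b + \left(4 + b\right)\right) - 118} = \frac{1}{\left(-120 + G\right) \left(4 + 2 b\right) - 118} = \frac{1}{-118 + \left(-120 + G\right) \left(4 + 2 b\right)}$)
$p{\left(-228,-284 \right)} + u{\left(419,148 \right)} = \frac{1}{2 \left(-299 - -34080 + 2 \left(-228\right) - -64752\right)} - 229 = \frac{1}{2 \left(-299 + 34080 - 456 + 64752\right)} - 229 = \frac{1}{2 \cdot 98077} - 229 = \frac{1}{2} \cdot \frac{1}{98077} - 229 = \frac{1}{196154} - 229 = - \frac{44919265}{196154}$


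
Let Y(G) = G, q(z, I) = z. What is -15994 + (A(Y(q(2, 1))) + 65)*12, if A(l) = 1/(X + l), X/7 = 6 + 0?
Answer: -167351/11 ≈ -15214.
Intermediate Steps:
X = 42 (X = 7*(6 + 0) = 7*6 = 42)
A(l) = 1/(42 + l)
-15994 + (A(Y(q(2, 1))) + 65)*12 = -15994 + (1/(42 + 2) + 65)*12 = -15994 + (1/44 + 65)*12 = -15994 + (2861/44)*12 = -15994 + 8583/11 = -167351/11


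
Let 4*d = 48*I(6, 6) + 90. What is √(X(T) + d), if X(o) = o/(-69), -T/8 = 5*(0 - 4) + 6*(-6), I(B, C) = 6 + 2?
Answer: √2133066/138 ≈ 10.583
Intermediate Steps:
I(B, C) = 8
T = 448 (T = -8*(5*(0 - 4) + 6*(-6)) = -8*(5*(-4) - 36) = -8*(-20 - 36) = -8*(-56) = 448)
X(o) = -o/69 (X(o) = o*(-1/69) = -o/69)
d = 237/2 (d = (48*8 + 90)/4 = (384 + 90)/4 = (¼)*474 = 237/2 ≈ 118.50)
√(X(T) + d) = √(-1/69*448 + 237/2) = √(-448/69 + 237/2) = √(15457/138) = √2133066/138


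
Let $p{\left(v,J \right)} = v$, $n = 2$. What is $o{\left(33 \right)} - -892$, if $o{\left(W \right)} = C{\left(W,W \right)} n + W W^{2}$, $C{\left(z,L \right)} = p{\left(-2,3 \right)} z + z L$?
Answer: $38875$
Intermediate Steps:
$C{\left(z,L \right)} = - 2 z + L z$ ($C{\left(z,L \right)} = - 2 z + z L = - 2 z + L z$)
$o{\left(W \right)} = W^{3} + 2 W \left(-2 + W\right)$ ($o{\left(W \right)} = W \left(-2 + W\right) 2 + W W^{2} = 2 W \left(-2 + W\right) + W^{3} = W^{3} + 2 W \left(-2 + W\right)$)
$o{\left(33 \right)} - -892 = 33 \left(-4 + 33^{2} + 2 \cdot 33\right) - -892 = 33 \left(-4 + 1089 + 66\right) + 892 = 33 \cdot 1151 + 892 = 37983 + 892 = 38875$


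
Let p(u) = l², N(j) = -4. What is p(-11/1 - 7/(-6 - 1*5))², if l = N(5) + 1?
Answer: 81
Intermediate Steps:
l = -3 (l = -4 + 1 = -3)
p(u) = 9 (p(u) = (-3)² = 9)
p(-11/1 - 7/(-6 - 1*5))² = 9² = 81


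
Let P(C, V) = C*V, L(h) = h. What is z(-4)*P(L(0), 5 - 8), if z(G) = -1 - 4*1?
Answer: 0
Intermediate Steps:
z(G) = -5 (z(G) = -1 - 4 = -5)
z(-4)*P(L(0), 5 - 8) = -0*(5 - 8) = -0*(-3) = -5*0 = 0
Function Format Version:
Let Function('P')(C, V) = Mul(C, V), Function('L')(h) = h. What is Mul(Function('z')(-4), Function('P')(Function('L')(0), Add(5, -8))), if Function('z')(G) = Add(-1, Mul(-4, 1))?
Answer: 0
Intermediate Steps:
Function('z')(G) = -5 (Function('z')(G) = Add(-1, -4) = -5)
Mul(Function('z')(-4), Function('P')(Function('L')(0), Add(5, -8))) = Mul(-5, Mul(0, Add(5, -8))) = Mul(-5, Mul(0, -3)) = Mul(-5, 0) = 0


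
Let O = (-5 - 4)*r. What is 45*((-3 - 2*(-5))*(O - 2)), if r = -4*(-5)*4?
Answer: -227430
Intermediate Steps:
r = 80 (r = 20*4 = 80)
O = -720 (O = (-5 - 4)*80 = -9*80 = -720)
45*((-3 - 2*(-5))*(O - 2)) = 45*((-3 - 2*(-5))*(-720 - 2)) = 45*((-3 + 10)*(-722)) = 45*(7*(-722)) = 45*(-5054) = -227430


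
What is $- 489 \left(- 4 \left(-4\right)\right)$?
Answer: $-7824$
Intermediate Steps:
$- 489 \left(- 4 \left(-4\right)\right) = - 489 \left(\left(-1\right) \left(-16\right)\right) = \left(-489\right) 16 = -7824$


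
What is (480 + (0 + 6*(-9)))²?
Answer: 181476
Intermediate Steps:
(480 + (0 + 6*(-9)))² = (480 + (0 - 54))² = (480 - 54)² = 426² = 181476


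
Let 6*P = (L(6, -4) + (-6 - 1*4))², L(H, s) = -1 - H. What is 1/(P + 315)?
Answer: 6/2179 ≈ 0.0027536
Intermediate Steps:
P = 289/6 (P = ((-1 - 1*6) + (-6 - 1*4))²/6 = ((-1 - 6) + (-6 - 4))²/6 = (-7 - 10)²/6 = (⅙)*(-17)² = (⅙)*289 = 289/6 ≈ 48.167)
1/(P + 315) = 1/(289/6 + 315) = 1/(2179/6) = 6/2179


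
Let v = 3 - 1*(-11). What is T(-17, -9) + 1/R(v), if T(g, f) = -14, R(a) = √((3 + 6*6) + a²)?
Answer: -14 + √235/235 ≈ -13.935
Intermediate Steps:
v = 14 (v = 3 + 11 = 14)
R(a) = √(39 + a²) (R(a) = √((3 + 36) + a²) = √(39 + a²))
T(-17, -9) + 1/R(v) = -14 + 1/(√(39 + 14²)) = -14 + 1/(√(39 + 196)) = -14 + 1/(√235) = -14 + √235/235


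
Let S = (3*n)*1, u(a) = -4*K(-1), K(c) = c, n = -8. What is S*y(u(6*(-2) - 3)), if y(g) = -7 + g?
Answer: 72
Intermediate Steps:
u(a) = 4 (u(a) = -4*(-1) = 4)
S = -24 (S = (3*(-8))*1 = -24*1 = -24)
S*y(u(6*(-2) - 3)) = -24*(-7 + 4) = -24*(-3) = 72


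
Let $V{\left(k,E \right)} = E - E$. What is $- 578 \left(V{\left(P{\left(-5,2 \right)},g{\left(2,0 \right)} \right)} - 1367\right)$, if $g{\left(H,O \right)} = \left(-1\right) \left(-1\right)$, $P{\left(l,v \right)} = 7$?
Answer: $790126$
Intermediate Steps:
$g{\left(H,O \right)} = 1$
$V{\left(k,E \right)} = 0$
$- 578 \left(V{\left(P{\left(-5,2 \right)},g{\left(2,0 \right)} \right)} - 1367\right) = - 578 \left(0 - 1367\right) = \left(-578\right) \left(-1367\right) = 790126$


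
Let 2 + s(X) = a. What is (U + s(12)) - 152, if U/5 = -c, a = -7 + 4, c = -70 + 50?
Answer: -57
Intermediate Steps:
c = -20
a = -3
s(X) = -5 (s(X) = -2 - 3 = -5)
U = 100 (U = 5*(-1*(-20)) = 5*20 = 100)
(U + s(12)) - 152 = (100 - 5) - 152 = 95 - 152 = -57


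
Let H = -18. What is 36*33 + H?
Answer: 1170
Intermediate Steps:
36*33 + H = 36*33 - 18 = 1188 - 18 = 1170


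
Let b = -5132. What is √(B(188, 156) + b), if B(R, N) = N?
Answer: 4*I*√311 ≈ 70.541*I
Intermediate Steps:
√(B(188, 156) + b) = √(156 - 5132) = √(-4976) = 4*I*√311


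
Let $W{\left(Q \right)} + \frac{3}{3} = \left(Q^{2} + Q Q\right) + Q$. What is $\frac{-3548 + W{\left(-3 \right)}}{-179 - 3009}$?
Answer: $\frac{1767}{1594} \approx 1.1085$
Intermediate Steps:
$W{\left(Q \right)} = -1 + Q + 2 Q^{2}$ ($W{\left(Q \right)} = -1 + \left(\left(Q^{2} + Q Q\right) + Q\right) = -1 + \left(\left(Q^{2} + Q^{2}\right) + Q\right) = -1 + \left(2 Q^{2} + Q\right) = -1 + \left(Q + 2 Q^{2}\right) = -1 + Q + 2 Q^{2}$)
$\frac{-3548 + W{\left(-3 \right)}}{-179 - 3009} = \frac{-3548 - \left(4 - 18\right)}{-179 - 3009} = \frac{-3548 - -14}{-3188} = \left(-3548 - -14\right) \left(- \frac{1}{3188}\right) = \left(-3548 + 14\right) \left(- \frac{1}{3188}\right) = \left(-3534\right) \left(- \frac{1}{3188}\right) = \frac{1767}{1594}$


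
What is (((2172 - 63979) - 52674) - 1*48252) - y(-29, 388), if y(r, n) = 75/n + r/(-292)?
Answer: -1152314445/7081 ≈ -1.6273e+5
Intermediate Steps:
y(r, n) = 75/n - r/292 (y(r, n) = 75/n + r*(-1/292) = 75/n - r/292)
(((2172 - 63979) - 52674) - 1*48252) - y(-29, 388) = (((2172 - 63979) - 52674) - 1*48252) - (75/388 - 1/292*(-29)) = ((-61807 - 52674) - 48252) - (75*(1/388) + 29/292) = (-114481 - 48252) - (75/388 + 29/292) = -162733 - 1*2072/7081 = -162733 - 2072/7081 = -1152314445/7081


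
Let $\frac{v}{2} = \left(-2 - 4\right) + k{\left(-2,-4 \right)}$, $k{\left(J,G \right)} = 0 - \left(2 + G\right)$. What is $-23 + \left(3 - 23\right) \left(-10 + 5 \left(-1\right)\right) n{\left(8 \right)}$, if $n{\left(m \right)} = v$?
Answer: $-2423$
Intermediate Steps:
$k{\left(J,G \right)} = -2 - G$
$v = -8$ ($v = 2 \left(\left(-2 - 4\right) - -2\right) = 2 \left(-6 + \left(-2 + 4\right)\right) = 2 \left(-6 + 2\right) = 2 \left(-4\right) = -8$)
$n{\left(m \right)} = -8$
$-23 + \left(3 - 23\right) \left(-10 + 5 \left(-1\right)\right) n{\left(8 \right)} = -23 + \left(3 - 23\right) \left(-10 + 5 \left(-1\right)\right) \left(-8\right) = -23 + - 20 \left(-10 - 5\right) \left(-8\right) = -23 + \left(-20\right) \left(-15\right) \left(-8\right) = -23 + 300 \left(-8\right) = -23 - 2400 = -2423$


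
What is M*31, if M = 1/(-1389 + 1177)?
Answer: -31/212 ≈ -0.14623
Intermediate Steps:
M = -1/212 (M = 1/(-212) = -1/212 ≈ -0.0047170)
M*31 = -1/212*31 = -31/212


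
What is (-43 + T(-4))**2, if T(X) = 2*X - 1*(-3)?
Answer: 2304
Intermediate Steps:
T(X) = 3 + 2*X (T(X) = 2*X + 3 = 3 + 2*X)
(-43 + T(-4))**2 = (-43 + (3 + 2*(-4)))**2 = (-43 + (3 - 8))**2 = (-43 - 5)**2 = (-48)**2 = 2304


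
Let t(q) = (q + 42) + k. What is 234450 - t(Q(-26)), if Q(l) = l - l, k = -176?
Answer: 234584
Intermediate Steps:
Q(l) = 0
t(q) = -134 + q (t(q) = (q + 42) - 176 = (42 + q) - 176 = -134 + q)
234450 - t(Q(-26)) = 234450 - (-134 + 0) = 234450 - 1*(-134) = 234450 + 134 = 234584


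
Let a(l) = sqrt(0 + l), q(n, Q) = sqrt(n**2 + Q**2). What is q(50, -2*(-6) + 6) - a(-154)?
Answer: 2*sqrt(706) - I*sqrt(154) ≈ 53.141 - 12.41*I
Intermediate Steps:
q(n, Q) = sqrt(Q**2 + n**2)
a(l) = sqrt(l)
q(50, -2*(-6) + 6) - a(-154) = sqrt((-2*(-6) + 6)**2 + 50**2) - sqrt(-154) = sqrt((12 + 6)**2 + 2500) - I*sqrt(154) = sqrt(18**2 + 2500) - I*sqrt(154) = sqrt(324 + 2500) - I*sqrt(154) = sqrt(2824) - I*sqrt(154) = 2*sqrt(706) - I*sqrt(154)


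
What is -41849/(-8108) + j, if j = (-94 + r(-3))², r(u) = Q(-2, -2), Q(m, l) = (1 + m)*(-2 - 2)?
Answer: 65716649/8108 ≈ 8105.2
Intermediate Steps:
Q(m, l) = -4 - 4*m (Q(m, l) = (1 + m)*(-4) = -4 - 4*m)
r(u) = 4 (r(u) = -4 - 4*(-2) = -4 + 8 = 4)
j = 8100 (j = (-94 + 4)² = (-90)² = 8100)
-41849/(-8108) + j = -41849/(-8108) + 8100 = -41849*(-1/8108) + 8100 = 41849/8108 + 8100 = 65716649/8108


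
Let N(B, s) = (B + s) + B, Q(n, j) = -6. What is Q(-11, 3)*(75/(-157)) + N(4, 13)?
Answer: 3747/157 ≈ 23.866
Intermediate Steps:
N(B, s) = s + 2*B
Q(-11, 3)*(75/(-157)) + N(4, 13) = -450/(-157) + (13 + 2*4) = -450*(-1)/157 + (13 + 8) = -6*(-75/157) + 21 = 450/157 + 21 = 3747/157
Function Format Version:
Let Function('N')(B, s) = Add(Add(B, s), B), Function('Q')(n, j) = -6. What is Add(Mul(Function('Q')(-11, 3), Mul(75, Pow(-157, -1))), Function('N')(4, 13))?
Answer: Rational(3747, 157) ≈ 23.866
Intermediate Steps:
Function('N')(B, s) = Add(s, Mul(2, B))
Add(Mul(Function('Q')(-11, 3), Mul(75, Pow(-157, -1))), Function('N')(4, 13)) = Add(Mul(-6, Mul(75, Pow(-157, -1))), Add(13, Mul(2, 4))) = Add(Mul(-6, Mul(75, Rational(-1, 157))), Add(13, 8)) = Add(Mul(-6, Rational(-75, 157)), 21) = Add(Rational(450, 157), 21) = Rational(3747, 157)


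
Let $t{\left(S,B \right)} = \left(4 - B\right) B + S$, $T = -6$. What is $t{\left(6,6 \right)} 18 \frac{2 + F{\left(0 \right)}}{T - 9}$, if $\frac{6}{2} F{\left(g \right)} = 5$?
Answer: $\frac{132}{5} \approx 26.4$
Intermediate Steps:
$F{\left(g \right)} = \frac{5}{3}$ ($F{\left(g \right)} = \frac{1}{3} \cdot 5 = \frac{5}{3}$)
$t{\left(S,B \right)} = S + B \left(4 - B\right)$ ($t{\left(S,B \right)} = B \left(4 - B\right) + S = S + B \left(4 - B\right)$)
$t{\left(6,6 \right)} 18 \frac{2 + F{\left(0 \right)}}{T - 9} = \left(6 - 6^{2} + 4 \cdot 6\right) 18 \frac{2 + \frac{5}{3}}{-6 - 9} = \left(6 - 36 + 24\right) 18 \frac{11}{3 \left(-15\right)} = \left(6 - 36 + 24\right) 18 \cdot \frac{11}{3} \left(- \frac{1}{15}\right) = \left(-6\right) 18 \left(- \frac{11}{45}\right) = \left(-108\right) \left(- \frac{11}{45}\right) = \frac{132}{5}$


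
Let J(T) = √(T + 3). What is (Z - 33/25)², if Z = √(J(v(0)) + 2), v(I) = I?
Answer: (-33 + 25*√(2 + √3))²/625 ≈ 0.37436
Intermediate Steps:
J(T) = √(3 + T)
Z = √(2 + √3) (Z = √(√(3 + 0) + 2) = √(√3 + 2) = √(2 + √3) ≈ 1.9319)
(Z - 33/25)² = (√(2 + √3) - 33/25)² = (-33/25 + √(2 + √3))²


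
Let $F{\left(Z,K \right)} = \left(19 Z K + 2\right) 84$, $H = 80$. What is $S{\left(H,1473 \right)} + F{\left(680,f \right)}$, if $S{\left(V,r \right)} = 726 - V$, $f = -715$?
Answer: $-775974386$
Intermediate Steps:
$F{\left(Z,K \right)} = 168 + 1596 K Z$ ($F{\left(Z,K \right)} = \left(19 K Z + 2\right) 84 = \left(2 + 19 K Z\right) 84 = 168 + 1596 K Z$)
$S{\left(H,1473 \right)} + F{\left(680,f \right)} = \left(726 - 80\right) + \left(168 + 1596 \left(-715\right) 680\right) = \left(726 - 80\right) + \left(168 - 775975200\right) = 646 - 775975032 = -775974386$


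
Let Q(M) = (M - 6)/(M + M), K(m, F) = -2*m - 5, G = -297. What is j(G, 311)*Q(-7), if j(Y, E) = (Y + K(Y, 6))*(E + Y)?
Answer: 3796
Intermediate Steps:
K(m, F) = -5 - 2*m
j(Y, E) = (-5 - Y)*(E + Y) (j(Y, E) = (Y + (-5 - 2*Y))*(E + Y) = (-5 - Y)*(E + Y))
Q(M) = (-6 + M)/(2*M) (Q(M) = (-6 + M)/((2*M)) = (-6 + M)*(1/(2*M)) = (-6 + M)/(2*M))
j(G, 311)*Q(-7) = (-1*(-297)² - 5*311 - 5*(-297) - 1*311*(-297))*((½)*(-6 - 7)/(-7)) = (-1*88209 - 1555 + 1485 + 92367)*((½)*(-⅐)*(-13)) = (-88209 - 1555 + 1485 + 92367)*(13/14) = 4088*(13/14) = 3796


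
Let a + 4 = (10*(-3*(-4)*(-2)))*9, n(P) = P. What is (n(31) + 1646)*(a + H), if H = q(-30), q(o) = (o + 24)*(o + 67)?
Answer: -4001322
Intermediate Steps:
q(o) = (24 + o)*(67 + o)
H = -222 (H = 1608 + (-30)**2 + 91*(-30) = 1608 + 900 - 2730 = -222)
a = -2164 (a = -4 + (10*(-3*(-4)*(-2)))*9 = -4 + (10*(12*(-2)))*9 = -4 + (10*(-24))*9 = -4 - 240*9 = -4 - 2160 = -2164)
(n(31) + 1646)*(a + H) = (31 + 1646)*(-2164 - 222) = 1677*(-2386) = -4001322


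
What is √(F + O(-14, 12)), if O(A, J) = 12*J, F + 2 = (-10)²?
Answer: 11*√2 ≈ 15.556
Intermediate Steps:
F = 98 (F = -2 + (-10)² = -2 + 100 = 98)
√(F + O(-14, 12)) = √(98 + 12*12) = √(98 + 144) = √242 = 11*√2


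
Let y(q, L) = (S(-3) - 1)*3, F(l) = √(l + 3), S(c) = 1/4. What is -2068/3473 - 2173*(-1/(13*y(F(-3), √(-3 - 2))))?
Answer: -30429272/406341 ≈ -74.886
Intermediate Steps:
S(c) = ¼
F(l) = √(3 + l)
y(q, L) = -9/4 (y(q, L) = (¼ - 1)*3 = -¾*3 = -9/4)
-2068/3473 - 2173*(-1/(13*y(F(-3), √(-3 - 2)))) = -2068/3473 - 2173/((-13*(-9/4))) = -2068*1/3473 - 2173/117/4 = -2068/3473 - 2173*4/117 = -2068/3473 - 8692/117 = -30429272/406341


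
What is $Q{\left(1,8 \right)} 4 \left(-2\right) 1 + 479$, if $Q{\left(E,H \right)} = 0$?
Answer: $479$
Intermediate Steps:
$Q{\left(1,8 \right)} 4 \left(-2\right) 1 + 479 = 0 \cdot 4 \left(-2\right) 1 + 479 = 0 \left(\left(-8\right) 1\right) + 479 = 0 \left(-8\right) + 479 = 0 + 479 = 479$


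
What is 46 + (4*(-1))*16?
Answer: -18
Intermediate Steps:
46 + (4*(-1))*16 = 46 - 4*16 = 46 - 64 = -18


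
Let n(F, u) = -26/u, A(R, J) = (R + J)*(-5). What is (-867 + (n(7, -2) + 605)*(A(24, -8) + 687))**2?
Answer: 140069799081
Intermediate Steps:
A(R, J) = -5*J - 5*R (A(R, J) = (J + R)*(-5) = -5*J - 5*R)
(-867 + (n(7, -2) + 605)*(A(24, -8) + 687))**2 = (-867 + (-26/(-2) + 605)*((-5*(-8) - 5*24) + 687))**2 = (-867 + (-26*(-1/2) + 605)*((40 - 120) + 687))**2 = (-867 + (13 + 605)*(-80 + 687))**2 = (-867 + 618*607)**2 = (-867 + 375126)**2 = 374259**2 = 140069799081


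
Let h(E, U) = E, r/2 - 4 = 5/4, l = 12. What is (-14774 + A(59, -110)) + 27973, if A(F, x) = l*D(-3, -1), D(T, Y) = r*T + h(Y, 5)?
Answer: 12809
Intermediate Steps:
r = 21/2 (r = 8 + 2*(5/4) = 8 + 5/2 = 21/2 ≈ 10.500)
D(T, Y) = Y + 21*T/2 (D(T, Y) = 21*T/2 + Y = Y + 21*T/2)
A(F, x) = -390 (A(F, x) = 12*(-1 + (21/2)*(-3)) = 12*(-1 - 63/2) = 12*(-65/2) = -390)
(-14774 + A(59, -110)) + 27973 = (-14774 - 390) + 27973 = -15164 + 27973 = 12809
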